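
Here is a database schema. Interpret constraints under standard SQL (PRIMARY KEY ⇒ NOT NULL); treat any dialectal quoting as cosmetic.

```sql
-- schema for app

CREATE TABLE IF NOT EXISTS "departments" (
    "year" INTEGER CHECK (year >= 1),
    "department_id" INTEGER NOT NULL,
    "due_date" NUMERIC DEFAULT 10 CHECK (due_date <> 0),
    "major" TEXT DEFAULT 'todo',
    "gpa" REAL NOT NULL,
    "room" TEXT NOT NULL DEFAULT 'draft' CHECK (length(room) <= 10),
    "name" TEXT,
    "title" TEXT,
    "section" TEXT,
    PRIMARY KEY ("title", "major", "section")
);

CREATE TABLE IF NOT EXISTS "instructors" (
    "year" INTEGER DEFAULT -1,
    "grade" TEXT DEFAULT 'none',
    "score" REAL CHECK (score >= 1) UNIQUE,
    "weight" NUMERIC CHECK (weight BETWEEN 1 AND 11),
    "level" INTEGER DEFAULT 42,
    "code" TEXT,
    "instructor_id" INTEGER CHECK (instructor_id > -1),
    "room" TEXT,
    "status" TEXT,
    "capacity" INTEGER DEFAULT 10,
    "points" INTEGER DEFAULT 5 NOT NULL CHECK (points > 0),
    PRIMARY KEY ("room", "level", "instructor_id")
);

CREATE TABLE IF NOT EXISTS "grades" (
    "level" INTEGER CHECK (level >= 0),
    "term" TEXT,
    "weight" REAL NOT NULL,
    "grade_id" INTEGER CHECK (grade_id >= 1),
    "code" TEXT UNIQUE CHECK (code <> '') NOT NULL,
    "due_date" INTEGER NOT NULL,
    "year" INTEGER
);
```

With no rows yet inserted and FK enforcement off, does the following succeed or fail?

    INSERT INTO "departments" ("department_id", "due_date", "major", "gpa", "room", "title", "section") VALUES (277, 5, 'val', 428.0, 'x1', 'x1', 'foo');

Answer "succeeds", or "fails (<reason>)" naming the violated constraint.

NOT NULL columns: department_id is supplied; gpa is supplied; major is supplied; room is supplied; section is supplied; title is supplied.
CHECK constraints: 5 satisfies (due_date <> 0); 'x1' satisfies (length(room) <= 10).
No constraint is violated.

succeeds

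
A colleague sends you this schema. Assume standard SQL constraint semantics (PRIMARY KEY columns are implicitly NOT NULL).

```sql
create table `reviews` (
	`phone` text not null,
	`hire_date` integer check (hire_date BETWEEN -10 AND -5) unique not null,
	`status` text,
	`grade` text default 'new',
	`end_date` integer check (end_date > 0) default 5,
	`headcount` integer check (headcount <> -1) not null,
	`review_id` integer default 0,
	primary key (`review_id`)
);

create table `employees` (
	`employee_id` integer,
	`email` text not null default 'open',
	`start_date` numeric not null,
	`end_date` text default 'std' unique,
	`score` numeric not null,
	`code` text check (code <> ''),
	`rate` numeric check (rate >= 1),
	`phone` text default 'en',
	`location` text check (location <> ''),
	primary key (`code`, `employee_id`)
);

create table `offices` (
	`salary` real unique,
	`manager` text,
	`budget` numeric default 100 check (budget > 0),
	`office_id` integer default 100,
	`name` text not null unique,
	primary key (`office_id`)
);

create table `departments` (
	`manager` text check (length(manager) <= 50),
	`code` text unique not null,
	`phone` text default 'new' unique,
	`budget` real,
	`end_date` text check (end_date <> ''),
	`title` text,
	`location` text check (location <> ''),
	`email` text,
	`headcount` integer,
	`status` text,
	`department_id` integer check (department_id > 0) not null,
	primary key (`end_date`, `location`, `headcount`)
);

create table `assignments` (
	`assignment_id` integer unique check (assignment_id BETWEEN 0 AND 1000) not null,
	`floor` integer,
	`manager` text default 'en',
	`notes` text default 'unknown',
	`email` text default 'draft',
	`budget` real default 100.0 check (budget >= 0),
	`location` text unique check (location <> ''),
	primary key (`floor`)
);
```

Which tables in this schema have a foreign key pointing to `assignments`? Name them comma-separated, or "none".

No REFERENCES clause anywhere in the schema names assignments.

none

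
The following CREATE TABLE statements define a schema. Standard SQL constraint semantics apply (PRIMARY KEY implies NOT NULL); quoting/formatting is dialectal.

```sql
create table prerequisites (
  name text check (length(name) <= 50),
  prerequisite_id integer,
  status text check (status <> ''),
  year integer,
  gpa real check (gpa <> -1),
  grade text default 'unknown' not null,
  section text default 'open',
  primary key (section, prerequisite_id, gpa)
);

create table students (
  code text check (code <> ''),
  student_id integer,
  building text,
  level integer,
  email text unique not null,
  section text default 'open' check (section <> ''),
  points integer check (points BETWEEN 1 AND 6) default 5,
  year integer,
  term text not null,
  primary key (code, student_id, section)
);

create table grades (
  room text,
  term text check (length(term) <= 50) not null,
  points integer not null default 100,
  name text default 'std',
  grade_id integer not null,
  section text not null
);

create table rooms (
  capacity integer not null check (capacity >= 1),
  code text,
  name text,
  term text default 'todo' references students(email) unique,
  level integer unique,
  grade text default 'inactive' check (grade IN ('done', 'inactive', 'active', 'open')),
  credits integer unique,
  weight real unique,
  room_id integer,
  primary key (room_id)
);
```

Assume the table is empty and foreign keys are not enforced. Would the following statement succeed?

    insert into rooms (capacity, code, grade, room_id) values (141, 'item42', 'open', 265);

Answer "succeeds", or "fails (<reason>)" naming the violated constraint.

succeeds

NOT NULL columns: capacity is supplied; room_id is supplied.
CHECK constraints: 141 satisfies (capacity >= 1); 'open' satisfies (grade IN ('done', 'inactive', 'active', 'open')).
No constraint is violated.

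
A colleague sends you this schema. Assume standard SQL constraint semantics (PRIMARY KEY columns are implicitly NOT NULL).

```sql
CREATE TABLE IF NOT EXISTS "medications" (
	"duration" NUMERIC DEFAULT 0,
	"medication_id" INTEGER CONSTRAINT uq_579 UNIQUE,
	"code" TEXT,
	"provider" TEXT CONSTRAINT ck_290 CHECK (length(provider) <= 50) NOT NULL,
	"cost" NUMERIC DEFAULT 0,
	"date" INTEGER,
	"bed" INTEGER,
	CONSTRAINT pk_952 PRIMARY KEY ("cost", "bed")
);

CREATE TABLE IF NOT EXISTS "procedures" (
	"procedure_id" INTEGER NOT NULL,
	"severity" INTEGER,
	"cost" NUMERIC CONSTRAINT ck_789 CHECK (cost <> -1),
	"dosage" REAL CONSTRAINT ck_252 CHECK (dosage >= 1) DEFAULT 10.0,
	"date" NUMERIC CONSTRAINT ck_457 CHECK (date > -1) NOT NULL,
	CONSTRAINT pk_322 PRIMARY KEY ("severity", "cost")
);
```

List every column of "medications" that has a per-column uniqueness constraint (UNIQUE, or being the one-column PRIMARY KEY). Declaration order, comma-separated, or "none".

medication_id

- duration: no UNIQUE or single-column PK constraint.
- medication_id: declared UNIQUE → unique.
- code: no UNIQUE or single-column PK constraint.
- provider: no UNIQUE or single-column PK constraint.
- cost: part of a composite PRIMARY KEY — only the tuple is unique, not this column on its own.
- date: no UNIQUE or single-column PK constraint.
- bed: part of a composite PRIMARY KEY — only the tuple is unique, not this column on its own.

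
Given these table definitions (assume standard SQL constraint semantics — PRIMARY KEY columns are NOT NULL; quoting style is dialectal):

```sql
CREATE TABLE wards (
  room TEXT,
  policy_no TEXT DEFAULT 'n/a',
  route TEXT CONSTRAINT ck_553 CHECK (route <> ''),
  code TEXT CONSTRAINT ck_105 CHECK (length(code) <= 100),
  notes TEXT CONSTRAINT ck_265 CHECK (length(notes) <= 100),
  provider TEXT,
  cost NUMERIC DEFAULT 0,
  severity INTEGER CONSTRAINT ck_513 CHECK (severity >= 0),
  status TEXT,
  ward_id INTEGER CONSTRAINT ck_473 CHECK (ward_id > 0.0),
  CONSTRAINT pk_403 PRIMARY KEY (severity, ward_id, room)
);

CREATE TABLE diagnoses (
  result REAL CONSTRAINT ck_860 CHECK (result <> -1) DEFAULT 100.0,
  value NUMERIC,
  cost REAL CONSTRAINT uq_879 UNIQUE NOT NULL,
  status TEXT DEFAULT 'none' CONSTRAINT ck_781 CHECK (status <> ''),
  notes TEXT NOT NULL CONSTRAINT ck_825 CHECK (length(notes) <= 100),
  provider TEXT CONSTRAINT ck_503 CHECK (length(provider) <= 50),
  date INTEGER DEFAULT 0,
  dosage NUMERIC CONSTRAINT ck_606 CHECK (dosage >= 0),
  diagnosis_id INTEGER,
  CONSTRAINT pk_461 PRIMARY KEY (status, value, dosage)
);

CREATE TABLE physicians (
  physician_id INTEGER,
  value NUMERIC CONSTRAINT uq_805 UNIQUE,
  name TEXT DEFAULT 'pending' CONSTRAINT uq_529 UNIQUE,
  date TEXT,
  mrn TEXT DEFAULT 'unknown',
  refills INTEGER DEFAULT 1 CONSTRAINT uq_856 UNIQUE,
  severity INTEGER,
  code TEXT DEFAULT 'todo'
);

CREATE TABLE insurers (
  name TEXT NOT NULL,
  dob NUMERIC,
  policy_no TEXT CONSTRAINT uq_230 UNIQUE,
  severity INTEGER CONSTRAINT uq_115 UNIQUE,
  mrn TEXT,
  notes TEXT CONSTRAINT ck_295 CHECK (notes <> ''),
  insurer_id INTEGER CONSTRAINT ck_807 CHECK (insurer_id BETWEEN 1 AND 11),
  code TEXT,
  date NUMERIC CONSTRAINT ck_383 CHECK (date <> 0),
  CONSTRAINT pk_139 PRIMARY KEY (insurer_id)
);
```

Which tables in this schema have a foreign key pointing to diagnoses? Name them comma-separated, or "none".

none

No REFERENCES clause anywhere in the schema names diagnoses.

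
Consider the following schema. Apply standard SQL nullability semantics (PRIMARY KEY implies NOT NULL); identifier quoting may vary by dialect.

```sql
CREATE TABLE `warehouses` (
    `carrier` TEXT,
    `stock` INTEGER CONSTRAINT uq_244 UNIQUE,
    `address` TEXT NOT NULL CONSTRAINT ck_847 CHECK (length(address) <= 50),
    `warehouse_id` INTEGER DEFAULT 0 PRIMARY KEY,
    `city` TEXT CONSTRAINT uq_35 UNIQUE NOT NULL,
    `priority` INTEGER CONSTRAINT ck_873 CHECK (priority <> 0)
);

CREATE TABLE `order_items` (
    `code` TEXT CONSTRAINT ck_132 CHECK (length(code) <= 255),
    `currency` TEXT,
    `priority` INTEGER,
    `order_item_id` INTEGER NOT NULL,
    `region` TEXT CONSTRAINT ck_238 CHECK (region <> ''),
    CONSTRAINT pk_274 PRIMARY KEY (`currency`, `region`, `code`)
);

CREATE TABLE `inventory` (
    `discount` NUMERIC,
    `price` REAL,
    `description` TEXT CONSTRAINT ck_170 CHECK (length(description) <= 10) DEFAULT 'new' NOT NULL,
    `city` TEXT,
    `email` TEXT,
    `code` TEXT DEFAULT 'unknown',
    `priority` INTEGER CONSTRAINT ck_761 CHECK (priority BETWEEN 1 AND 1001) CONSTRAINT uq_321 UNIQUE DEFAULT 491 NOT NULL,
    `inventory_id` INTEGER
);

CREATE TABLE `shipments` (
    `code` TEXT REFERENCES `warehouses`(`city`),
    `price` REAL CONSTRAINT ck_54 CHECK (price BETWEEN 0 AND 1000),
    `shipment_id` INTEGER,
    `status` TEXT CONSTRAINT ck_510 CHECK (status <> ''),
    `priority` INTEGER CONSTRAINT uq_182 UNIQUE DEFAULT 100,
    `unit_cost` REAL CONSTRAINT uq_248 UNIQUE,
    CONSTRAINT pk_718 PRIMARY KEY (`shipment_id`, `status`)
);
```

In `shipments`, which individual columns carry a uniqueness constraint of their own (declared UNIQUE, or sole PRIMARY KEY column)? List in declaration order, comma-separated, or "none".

priority, unit_cost

- code: no UNIQUE or single-column PK constraint.
- price: no UNIQUE or single-column PK constraint.
- shipment_id: part of a composite PRIMARY KEY — only the tuple is unique, not this column on its own.
- status: part of a composite PRIMARY KEY — only the tuple is unique, not this column on its own.
- priority: declared UNIQUE → unique.
- unit_cost: declared UNIQUE → unique.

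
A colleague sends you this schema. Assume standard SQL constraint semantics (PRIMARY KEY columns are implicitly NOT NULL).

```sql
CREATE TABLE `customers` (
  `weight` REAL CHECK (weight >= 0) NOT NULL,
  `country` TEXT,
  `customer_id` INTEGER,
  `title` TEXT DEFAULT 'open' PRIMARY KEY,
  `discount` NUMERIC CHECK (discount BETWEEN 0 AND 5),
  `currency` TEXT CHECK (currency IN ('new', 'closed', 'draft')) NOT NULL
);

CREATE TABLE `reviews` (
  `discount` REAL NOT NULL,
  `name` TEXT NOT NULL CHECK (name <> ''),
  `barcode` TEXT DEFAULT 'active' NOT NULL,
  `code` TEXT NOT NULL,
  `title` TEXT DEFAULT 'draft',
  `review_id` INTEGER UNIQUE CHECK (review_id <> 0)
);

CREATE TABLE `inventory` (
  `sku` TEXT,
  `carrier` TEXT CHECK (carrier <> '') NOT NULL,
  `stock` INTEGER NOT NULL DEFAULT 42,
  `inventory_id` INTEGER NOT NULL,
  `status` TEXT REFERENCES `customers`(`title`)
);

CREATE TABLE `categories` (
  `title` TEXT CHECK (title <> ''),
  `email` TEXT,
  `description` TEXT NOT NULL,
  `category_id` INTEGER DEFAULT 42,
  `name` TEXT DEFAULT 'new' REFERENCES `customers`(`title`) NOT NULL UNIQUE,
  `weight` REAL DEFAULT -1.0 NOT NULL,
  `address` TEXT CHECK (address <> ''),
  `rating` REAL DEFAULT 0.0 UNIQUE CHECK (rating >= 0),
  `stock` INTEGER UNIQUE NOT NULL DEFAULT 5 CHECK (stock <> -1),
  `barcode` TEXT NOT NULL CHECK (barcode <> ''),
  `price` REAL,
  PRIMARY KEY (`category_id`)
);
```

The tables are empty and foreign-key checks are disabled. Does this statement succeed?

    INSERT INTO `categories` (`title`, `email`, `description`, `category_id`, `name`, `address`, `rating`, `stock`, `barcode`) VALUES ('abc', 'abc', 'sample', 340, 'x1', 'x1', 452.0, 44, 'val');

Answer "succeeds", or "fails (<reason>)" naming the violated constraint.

succeeds

NOT NULL columns: barcode is supplied; category_id is supplied; description is supplied; name is supplied; stock is supplied; weight defaults to -1.0.
CHECK constraints: 'abc' satisfies (title <> ''); 'x1' satisfies (address <> ''); 452.0 satisfies (rating >= 0); 44 satisfies (stock <> -1); 'val' satisfies (barcode <> '').
No constraint is violated.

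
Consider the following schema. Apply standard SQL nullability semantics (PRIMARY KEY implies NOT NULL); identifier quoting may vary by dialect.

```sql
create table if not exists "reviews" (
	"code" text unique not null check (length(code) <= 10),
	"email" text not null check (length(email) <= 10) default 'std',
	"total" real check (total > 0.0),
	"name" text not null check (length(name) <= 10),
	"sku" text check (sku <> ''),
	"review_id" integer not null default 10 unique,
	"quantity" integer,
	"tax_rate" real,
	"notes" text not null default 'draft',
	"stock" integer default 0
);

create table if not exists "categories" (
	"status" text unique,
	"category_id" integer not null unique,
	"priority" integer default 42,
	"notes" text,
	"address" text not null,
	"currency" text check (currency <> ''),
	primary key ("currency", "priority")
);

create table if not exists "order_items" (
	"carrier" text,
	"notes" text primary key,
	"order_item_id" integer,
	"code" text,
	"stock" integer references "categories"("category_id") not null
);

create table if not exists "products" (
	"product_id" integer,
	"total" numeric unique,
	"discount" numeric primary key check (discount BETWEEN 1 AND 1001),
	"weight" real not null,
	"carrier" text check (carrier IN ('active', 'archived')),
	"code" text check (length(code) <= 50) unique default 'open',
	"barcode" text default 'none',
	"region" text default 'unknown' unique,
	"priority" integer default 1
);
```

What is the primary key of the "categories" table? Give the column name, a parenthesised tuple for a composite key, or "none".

(currency, priority)

A table-level PRIMARY KEY clause names 2 columns: currency, priority.
This is a composite key — the combination is unique, not each column individually.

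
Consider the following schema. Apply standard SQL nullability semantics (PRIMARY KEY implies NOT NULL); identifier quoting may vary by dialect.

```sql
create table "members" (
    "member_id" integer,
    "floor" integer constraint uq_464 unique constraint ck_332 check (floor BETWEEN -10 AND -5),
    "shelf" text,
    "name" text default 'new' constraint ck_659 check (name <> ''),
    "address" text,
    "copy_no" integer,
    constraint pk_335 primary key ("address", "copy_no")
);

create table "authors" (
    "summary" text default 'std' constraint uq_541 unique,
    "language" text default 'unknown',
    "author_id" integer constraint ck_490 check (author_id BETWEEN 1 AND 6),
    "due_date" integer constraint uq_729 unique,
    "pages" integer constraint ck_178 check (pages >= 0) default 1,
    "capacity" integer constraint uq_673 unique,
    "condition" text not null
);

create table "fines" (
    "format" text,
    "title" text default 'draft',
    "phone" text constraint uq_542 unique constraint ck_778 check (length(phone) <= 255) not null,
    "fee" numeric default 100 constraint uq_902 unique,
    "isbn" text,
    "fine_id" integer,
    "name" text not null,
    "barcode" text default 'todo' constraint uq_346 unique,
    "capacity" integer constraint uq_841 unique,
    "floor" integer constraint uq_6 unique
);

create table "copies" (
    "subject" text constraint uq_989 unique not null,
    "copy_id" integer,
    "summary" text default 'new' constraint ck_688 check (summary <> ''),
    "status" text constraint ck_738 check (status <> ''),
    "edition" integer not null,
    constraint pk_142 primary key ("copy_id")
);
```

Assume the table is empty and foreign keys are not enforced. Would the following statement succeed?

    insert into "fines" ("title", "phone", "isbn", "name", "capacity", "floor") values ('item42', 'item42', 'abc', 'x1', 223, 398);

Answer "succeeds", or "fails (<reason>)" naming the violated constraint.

NOT NULL columns: name is supplied; phone is supplied.
CHECK constraints: 'item42' satisfies (length(phone) <= 255).
No constraint is violated.

succeeds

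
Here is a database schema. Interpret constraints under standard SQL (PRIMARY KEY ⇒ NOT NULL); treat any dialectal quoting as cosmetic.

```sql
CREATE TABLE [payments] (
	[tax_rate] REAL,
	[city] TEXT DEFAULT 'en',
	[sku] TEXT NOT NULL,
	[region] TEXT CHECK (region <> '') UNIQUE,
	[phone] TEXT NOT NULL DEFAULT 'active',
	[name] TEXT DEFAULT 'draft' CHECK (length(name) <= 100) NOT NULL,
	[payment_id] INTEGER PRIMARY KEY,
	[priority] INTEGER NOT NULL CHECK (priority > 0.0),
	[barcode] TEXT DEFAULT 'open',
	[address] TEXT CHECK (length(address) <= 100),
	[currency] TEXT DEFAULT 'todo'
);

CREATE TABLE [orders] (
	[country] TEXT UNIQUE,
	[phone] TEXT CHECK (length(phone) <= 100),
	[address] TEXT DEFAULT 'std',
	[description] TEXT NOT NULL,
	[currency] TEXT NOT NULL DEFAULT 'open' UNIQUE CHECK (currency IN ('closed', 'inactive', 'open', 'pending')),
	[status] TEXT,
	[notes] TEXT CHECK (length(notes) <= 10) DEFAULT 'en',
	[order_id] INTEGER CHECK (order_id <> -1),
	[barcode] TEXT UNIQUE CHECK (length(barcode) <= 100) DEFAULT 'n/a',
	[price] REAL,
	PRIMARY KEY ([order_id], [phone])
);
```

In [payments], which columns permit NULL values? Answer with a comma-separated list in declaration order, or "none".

- tax_rate: no NOT NULL constraint applies → nullable.
- city: DEFAULT only fills an omitted column; an explicit NULL is still allowed → nullable.
- sku: declared NOT NULL → not nullable.
- region: CHECK does not forbid NULL (a CHECK constraint passes when its expression is NULL) → nullable.
- phone: declared NOT NULL → not nullable.
- name: declared NOT NULL → not nullable.
- payment_id: part of the PRIMARY KEY, which implies NOT NULL → not nullable.
- priority: declared NOT NULL → not nullable.
- barcode: DEFAULT only fills an omitted column; an explicit NULL is still allowed → nullable.
- address: CHECK does not forbid NULL (a CHECK constraint passes when its expression is NULL) → nullable.
- currency: DEFAULT only fills an omitted column; an explicit NULL is still allowed → nullable.

tax_rate, city, region, barcode, address, currency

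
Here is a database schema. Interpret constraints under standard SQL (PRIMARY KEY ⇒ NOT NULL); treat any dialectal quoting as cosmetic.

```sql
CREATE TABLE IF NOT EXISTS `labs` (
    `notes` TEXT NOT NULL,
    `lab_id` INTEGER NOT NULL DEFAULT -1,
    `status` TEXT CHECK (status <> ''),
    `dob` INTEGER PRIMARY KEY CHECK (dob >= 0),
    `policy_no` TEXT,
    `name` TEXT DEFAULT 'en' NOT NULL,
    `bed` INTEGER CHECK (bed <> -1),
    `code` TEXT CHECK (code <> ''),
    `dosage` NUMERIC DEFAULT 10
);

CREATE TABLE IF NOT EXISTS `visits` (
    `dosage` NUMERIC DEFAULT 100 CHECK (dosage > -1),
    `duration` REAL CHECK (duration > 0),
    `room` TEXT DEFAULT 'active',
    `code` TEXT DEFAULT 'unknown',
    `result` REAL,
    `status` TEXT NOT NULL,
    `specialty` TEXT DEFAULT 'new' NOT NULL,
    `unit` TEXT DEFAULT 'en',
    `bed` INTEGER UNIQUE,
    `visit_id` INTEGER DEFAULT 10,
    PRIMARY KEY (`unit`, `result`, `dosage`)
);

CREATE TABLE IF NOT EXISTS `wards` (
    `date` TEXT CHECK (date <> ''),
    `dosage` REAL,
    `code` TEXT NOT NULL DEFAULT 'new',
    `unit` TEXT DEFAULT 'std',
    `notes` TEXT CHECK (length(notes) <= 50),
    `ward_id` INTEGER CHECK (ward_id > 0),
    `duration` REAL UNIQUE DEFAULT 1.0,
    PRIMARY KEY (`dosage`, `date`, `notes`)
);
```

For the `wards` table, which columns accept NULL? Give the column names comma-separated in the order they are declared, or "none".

unit, ward_id, duration

- date: part of the PRIMARY KEY, which implies NOT NULL → not nullable.
- dosage: part of the PRIMARY KEY, which implies NOT NULL → not nullable.
- code: declared NOT NULL → not nullable.
- unit: DEFAULT only fills an omitted column; an explicit NULL is still allowed → nullable.
- notes: part of the PRIMARY KEY, which implies NOT NULL → not nullable.
- ward_id: CHECK does not forbid NULL (a CHECK constraint passes when its expression is NULL) → nullable.
- duration: UNIQUE does not imply NOT NULL → nullable.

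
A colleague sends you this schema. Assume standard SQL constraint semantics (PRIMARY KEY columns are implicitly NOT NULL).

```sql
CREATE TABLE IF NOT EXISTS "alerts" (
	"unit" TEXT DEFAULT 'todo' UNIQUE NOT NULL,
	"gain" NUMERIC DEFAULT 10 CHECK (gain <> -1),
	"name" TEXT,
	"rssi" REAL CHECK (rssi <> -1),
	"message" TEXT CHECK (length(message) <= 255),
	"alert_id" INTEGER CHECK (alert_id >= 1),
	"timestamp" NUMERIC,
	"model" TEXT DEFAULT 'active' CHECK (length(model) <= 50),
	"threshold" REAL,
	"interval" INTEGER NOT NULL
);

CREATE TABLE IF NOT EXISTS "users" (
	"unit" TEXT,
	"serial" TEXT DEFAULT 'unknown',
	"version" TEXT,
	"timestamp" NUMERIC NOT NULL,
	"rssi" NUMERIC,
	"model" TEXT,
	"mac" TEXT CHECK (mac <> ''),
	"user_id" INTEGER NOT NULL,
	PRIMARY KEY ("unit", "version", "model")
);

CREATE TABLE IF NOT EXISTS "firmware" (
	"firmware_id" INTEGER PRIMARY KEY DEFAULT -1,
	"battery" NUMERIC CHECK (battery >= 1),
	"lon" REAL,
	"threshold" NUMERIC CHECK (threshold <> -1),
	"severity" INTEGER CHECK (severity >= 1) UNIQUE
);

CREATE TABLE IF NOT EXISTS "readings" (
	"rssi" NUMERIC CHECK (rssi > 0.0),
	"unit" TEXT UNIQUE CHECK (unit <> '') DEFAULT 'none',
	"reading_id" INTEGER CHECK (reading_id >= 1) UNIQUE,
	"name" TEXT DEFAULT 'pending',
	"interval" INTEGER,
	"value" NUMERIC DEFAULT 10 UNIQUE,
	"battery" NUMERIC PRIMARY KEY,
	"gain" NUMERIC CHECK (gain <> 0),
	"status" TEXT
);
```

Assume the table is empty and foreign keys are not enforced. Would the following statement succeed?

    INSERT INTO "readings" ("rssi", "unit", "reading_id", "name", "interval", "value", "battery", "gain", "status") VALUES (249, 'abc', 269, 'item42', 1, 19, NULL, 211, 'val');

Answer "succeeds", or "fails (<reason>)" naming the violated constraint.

fails (NOT NULL on battery)

battery is explicitly set to NULL, but battery is part of the PRIMARY KEY (implied NOT NULL).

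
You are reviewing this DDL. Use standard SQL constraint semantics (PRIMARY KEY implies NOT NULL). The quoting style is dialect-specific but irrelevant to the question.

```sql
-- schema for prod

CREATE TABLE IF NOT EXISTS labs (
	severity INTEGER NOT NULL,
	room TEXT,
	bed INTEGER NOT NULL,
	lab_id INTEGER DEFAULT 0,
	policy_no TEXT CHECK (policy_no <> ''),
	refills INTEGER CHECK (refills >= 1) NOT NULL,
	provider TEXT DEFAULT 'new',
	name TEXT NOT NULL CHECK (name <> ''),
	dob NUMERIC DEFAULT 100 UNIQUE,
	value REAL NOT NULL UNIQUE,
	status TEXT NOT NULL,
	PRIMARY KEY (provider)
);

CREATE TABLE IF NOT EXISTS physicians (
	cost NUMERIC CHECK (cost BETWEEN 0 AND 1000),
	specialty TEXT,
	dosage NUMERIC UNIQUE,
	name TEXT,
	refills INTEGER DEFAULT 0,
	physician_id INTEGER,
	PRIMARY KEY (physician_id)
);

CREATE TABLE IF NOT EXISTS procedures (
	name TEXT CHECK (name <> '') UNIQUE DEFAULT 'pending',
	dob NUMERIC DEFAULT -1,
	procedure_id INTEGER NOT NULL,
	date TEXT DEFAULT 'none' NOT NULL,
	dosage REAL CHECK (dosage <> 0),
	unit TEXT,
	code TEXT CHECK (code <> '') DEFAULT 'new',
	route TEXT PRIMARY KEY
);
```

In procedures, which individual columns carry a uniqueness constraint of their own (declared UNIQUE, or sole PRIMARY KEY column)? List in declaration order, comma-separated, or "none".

- name: declared UNIQUE → unique.
- dob: no UNIQUE or single-column PK constraint.
- procedure_id: no UNIQUE or single-column PK constraint.
- date: no UNIQUE or single-column PK constraint.
- dosage: no UNIQUE or single-column PK constraint.
- unit: no UNIQUE or single-column PK constraint.
- code: no UNIQUE or single-column PK constraint.
- route: single-column PRIMARY KEY → unique.

name, route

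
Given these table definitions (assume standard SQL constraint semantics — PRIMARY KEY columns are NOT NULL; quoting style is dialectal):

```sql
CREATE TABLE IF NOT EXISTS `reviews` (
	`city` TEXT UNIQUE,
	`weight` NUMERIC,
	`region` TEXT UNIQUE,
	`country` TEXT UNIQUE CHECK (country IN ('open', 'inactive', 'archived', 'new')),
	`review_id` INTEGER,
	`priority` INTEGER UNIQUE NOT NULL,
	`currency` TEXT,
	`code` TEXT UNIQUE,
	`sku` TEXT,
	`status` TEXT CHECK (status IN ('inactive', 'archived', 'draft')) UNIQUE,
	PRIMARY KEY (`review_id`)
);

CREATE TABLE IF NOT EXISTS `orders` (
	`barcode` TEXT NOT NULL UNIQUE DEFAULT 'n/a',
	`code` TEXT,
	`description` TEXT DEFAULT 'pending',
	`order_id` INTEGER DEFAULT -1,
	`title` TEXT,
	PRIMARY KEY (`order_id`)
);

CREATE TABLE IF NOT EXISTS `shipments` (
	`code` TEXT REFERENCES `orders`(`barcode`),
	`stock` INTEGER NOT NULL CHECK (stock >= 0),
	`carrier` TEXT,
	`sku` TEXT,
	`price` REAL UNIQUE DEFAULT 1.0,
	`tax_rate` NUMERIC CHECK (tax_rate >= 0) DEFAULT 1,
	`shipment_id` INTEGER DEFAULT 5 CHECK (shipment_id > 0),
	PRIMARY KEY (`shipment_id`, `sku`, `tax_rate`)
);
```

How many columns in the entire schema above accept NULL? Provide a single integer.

14

reviews: 8 nullable (city, weight, region, country, currency, code, sku, status — PK (review_id) and explicit NOT NULL columns excluded).
orders: 3 nullable (code, description, title — PK (order_id) and explicit NOT NULL columns excluded).
shipments: 3 nullable (code, carrier, price — PK (shipment_id, sku, tax_rate) and explicit NOT NULL columns excluded).
Total: 8 + 3 + 3 = 14.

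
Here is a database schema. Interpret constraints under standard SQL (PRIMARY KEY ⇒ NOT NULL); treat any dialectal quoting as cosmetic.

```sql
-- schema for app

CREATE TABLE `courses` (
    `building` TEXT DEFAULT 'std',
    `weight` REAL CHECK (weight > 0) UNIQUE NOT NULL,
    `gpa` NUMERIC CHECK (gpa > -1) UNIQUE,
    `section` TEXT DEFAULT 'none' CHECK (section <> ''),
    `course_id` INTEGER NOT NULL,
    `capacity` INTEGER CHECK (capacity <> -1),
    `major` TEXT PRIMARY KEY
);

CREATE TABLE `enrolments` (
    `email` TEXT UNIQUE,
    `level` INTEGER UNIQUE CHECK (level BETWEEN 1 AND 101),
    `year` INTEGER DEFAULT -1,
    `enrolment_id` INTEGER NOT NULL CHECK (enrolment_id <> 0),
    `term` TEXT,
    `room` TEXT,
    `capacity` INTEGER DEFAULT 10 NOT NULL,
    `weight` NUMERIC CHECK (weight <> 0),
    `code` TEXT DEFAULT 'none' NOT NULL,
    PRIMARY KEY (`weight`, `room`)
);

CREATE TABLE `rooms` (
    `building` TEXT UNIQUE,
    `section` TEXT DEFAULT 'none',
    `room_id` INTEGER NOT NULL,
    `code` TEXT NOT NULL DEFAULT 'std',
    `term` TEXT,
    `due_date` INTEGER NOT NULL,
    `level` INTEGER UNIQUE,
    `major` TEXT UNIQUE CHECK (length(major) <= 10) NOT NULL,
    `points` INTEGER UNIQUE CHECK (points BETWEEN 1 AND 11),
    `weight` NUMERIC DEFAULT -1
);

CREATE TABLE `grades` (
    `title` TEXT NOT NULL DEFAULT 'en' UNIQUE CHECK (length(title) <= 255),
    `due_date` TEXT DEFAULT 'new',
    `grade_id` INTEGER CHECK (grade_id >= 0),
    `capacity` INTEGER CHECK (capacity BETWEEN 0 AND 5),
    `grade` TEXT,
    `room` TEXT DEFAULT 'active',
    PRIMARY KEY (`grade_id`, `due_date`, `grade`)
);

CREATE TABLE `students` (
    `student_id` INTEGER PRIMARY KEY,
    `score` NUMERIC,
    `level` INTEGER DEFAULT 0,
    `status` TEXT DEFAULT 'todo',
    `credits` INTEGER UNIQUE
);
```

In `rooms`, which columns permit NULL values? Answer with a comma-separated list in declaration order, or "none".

building, section, term, level, points, weight

- building: UNIQUE does not imply NOT NULL → nullable.
- section: DEFAULT only fills an omitted column; an explicit NULL is still allowed → nullable.
- room_id: declared NOT NULL → not nullable.
- code: declared NOT NULL → not nullable.
- term: no NOT NULL constraint applies → nullable.
- due_date: declared NOT NULL → not nullable.
- level: UNIQUE does not imply NOT NULL → nullable.
- major: declared NOT NULL → not nullable.
- points: CHECK does not forbid NULL (a CHECK constraint passes when its expression is NULL) → nullable.
- weight: DEFAULT only fills an omitted column; an explicit NULL is still allowed → nullable.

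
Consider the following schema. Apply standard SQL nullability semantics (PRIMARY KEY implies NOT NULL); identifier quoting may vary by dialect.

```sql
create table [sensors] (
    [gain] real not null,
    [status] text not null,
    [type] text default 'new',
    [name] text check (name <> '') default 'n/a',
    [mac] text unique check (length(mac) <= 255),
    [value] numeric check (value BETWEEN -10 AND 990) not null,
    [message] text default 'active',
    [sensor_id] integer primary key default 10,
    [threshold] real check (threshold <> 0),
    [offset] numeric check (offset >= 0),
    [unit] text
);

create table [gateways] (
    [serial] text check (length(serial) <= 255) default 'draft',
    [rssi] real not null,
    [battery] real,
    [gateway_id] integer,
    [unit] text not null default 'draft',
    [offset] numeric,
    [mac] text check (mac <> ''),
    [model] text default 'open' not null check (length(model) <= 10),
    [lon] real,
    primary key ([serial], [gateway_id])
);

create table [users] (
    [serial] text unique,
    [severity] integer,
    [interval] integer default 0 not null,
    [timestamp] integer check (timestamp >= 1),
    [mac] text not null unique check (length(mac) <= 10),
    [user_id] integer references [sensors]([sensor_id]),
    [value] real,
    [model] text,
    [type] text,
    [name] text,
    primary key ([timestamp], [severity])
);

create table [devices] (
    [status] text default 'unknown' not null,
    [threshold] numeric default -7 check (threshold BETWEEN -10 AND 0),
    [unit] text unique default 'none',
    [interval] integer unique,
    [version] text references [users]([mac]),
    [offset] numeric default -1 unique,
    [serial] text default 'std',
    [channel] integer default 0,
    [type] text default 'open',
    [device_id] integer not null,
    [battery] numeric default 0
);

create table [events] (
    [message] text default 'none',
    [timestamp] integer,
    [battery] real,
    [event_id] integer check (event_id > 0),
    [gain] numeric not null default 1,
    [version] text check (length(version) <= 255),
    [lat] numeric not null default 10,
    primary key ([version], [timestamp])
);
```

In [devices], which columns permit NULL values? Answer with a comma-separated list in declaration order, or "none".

threshold, unit, interval, version, offset, serial, channel, type, battery

- status: declared NOT NULL → not nullable.
- threshold: CHECK does not forbid NULL (a CHECK constraint passes when its expression is NULL) → nullable.
- unit: UNIQUE does not imply NOT NULL → nullable.
- interval: UNIQUE does not imply NOT NULL → nullable.
- version: a foreign key column may be NULL unless separately constrained → nullable.
- offset: UNIQUE does not imply NOT NULL → nullable.
- serial: DEFAULT only fills an omitted column; an explicit NULL is still allowed → nullable.
- channel: DEFAULT only fills an omitted column; an explicit NULL is still allowed → nullable.
- type: DEFAULT only fills an omitted column; an explicit NULL is still allowed → nullable.
- device_id: declared NOT NULL → not nullable.
- battery: DEFAULT only fills an omitted column; an explicit NULL is still allowed → nullable.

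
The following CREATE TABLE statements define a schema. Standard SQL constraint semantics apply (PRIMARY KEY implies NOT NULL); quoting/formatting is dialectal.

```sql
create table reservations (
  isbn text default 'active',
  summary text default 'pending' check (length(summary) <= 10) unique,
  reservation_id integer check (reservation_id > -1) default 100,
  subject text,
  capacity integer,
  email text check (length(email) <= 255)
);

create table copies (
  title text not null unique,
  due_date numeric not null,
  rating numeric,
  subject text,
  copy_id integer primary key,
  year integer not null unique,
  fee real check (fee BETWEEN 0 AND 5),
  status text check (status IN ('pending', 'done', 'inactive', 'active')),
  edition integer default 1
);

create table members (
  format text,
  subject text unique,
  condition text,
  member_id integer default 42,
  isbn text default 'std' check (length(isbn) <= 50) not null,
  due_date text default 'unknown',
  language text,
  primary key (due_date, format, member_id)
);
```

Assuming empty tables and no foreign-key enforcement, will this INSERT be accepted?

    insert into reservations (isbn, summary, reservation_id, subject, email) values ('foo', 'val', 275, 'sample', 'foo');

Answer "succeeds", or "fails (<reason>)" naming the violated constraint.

reservations has no NOT NULL or PRIMARY KEY columns.
CHECK constraints: 'val' satisfies (length(summary) <= 10); 275 satisfies (reservation_id > -1); 'foo' satisfies (length(email) <= 255).
No constraint is violated.

succeeds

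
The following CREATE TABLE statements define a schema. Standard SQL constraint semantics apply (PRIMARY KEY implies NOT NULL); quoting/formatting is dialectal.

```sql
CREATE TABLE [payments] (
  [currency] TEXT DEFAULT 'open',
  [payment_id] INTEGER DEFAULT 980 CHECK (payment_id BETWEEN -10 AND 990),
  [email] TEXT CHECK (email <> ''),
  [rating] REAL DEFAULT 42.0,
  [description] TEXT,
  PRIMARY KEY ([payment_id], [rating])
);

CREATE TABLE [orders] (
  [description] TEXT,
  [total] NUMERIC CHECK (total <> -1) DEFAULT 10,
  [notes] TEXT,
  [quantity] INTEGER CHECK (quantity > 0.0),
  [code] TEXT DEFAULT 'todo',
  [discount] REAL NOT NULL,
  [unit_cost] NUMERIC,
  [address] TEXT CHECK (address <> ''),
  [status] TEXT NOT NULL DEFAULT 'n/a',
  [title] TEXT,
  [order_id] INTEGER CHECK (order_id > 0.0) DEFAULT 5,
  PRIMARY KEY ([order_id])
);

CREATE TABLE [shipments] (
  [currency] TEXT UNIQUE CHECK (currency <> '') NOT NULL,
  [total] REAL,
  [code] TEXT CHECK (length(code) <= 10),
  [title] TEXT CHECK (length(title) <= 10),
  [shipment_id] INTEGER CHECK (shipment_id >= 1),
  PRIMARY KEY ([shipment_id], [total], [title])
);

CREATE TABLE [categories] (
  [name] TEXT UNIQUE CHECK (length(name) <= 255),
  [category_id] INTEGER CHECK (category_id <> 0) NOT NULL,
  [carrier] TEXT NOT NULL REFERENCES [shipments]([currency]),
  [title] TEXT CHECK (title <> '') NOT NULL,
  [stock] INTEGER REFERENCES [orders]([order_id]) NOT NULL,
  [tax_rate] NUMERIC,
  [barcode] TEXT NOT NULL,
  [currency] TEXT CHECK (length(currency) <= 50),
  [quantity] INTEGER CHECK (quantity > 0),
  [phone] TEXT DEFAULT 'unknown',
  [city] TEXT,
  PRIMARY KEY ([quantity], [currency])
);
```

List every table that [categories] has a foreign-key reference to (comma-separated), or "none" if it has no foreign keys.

shipments, orders

- carrier REFERENCES shipments(currency).
- stock REFERENCES orders(order_id).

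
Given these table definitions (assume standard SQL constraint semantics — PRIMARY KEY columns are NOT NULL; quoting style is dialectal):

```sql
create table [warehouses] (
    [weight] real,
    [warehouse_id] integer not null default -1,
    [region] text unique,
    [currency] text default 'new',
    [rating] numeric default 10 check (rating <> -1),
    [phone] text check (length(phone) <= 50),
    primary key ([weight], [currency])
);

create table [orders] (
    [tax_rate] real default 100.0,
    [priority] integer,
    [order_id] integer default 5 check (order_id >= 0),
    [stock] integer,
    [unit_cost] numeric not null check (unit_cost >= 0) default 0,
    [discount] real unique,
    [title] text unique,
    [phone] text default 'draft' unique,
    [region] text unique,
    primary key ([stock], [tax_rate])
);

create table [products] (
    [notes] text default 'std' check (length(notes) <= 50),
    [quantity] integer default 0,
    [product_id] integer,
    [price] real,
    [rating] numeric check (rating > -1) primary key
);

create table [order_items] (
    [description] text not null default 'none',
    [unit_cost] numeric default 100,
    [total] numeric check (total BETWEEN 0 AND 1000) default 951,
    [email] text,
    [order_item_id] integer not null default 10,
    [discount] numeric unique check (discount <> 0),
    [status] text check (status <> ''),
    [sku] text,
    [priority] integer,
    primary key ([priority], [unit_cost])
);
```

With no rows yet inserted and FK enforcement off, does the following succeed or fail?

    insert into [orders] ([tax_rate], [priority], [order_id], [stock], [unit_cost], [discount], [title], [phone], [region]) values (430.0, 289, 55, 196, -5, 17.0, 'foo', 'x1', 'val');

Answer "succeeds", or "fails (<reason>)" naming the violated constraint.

The value -5 for unit_cost violates CHECK (unit_cost >= 0).

fails (CHECK on unit_cost)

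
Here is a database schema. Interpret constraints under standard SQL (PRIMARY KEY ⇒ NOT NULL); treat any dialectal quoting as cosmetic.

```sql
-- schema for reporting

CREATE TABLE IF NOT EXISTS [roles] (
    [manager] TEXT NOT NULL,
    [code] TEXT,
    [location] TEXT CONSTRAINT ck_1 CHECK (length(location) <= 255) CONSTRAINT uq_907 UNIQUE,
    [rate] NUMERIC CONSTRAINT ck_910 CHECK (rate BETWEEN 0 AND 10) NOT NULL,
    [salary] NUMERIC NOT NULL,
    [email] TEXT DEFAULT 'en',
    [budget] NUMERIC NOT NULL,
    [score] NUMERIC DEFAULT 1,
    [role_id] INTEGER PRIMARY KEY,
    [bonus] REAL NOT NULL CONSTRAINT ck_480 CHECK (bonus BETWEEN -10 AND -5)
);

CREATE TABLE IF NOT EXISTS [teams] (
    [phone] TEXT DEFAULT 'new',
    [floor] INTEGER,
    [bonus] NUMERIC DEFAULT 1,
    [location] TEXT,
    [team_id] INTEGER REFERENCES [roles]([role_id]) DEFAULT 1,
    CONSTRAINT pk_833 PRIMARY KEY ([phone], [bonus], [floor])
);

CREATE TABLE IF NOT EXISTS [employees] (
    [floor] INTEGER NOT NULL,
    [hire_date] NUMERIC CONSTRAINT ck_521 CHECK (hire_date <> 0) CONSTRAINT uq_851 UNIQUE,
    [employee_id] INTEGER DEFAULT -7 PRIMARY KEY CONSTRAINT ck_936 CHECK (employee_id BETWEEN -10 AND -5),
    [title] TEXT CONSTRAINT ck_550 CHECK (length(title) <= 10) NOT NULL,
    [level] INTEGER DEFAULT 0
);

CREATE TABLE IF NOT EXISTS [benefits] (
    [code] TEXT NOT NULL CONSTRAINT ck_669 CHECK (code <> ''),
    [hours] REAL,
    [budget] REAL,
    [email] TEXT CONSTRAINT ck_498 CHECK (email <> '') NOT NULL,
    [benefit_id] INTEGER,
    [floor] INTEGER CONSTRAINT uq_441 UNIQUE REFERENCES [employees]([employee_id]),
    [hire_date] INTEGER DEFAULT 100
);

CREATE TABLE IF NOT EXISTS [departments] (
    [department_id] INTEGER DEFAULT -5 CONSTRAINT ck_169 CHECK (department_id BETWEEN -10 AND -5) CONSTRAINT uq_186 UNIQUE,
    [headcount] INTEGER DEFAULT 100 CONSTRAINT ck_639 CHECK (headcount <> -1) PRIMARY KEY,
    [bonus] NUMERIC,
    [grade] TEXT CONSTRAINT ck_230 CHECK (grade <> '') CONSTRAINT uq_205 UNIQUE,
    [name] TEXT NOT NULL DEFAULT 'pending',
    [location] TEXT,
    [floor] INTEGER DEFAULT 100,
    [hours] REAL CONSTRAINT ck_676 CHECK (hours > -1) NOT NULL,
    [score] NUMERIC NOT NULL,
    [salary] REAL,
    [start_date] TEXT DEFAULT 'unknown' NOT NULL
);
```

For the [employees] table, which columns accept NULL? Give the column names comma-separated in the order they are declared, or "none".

- floor: declared NOT NULL → not nullable.
- hire_date: CHECK does not forbid NULL (a CHECK constraint passes when its expression is NULL) → nullable.
- employee_id: part of the PRIMARY KEY, which implies NOT NULL → not nullable.
- title: declared NOT NULL → not nullable.
- level: DEFAULT only fills an omitted column; an explicit NULL is still allowed → nullable.

hire_date, level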